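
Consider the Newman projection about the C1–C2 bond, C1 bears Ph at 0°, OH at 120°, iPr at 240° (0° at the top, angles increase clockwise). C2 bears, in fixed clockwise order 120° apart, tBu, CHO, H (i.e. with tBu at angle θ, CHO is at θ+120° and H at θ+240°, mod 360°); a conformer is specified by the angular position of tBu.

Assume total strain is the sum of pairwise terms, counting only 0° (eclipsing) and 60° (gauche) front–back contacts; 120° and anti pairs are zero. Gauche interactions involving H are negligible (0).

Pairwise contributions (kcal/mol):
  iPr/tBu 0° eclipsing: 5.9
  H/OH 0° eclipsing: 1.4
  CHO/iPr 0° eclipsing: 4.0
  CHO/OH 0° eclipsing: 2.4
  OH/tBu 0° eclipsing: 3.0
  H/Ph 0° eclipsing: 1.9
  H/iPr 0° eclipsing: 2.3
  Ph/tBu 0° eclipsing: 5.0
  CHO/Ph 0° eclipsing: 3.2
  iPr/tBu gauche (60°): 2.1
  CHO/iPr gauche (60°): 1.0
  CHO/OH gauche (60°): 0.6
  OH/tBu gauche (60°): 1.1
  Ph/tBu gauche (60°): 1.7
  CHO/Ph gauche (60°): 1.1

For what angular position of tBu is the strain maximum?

240°

tBu at 0° (eclipsed): Ph(0°)/tBu(0°) eclipsed 5.0; OH(120°)/CHO(120°) eclipsed 2.4; iPr(240°)/H(240°) eclipsed 2.3 → 9.7 kcal/mol.
tBu at 60° (staggered): Ph(0°)/tBu(60°) gauche 1.7; OH(120°)/tBu(60°) gauche 1.1; OH(120°)/CHO(180°) gauche 0.6; iPr(240°)/CHO(180°) gauche 1.0 → 4.4 kcal/mol.
tBu at 120° (eclipsed): Ph(0°)/H(0°) eclipsed 1.9; OH(120°)/tBu(120°) eclipsed 3.0; iPr(240°)/CHO(240°) eclipsed 4.0 → 8.9 kcal/mol.
tBu at 180° (staggered): Ph(0°)/CHO(300°) gauche 1.1; OH(120°)/tBu(180°) gauche 1.1; iPr(240°)/tBu(180°) gauche 2.1; iPr(240°)/CHO(300°) gauche 1.0 → 5.3 kcal/mol.
tBu at 240° (eclipsed): Ph(0°)/CHO(0°) eclipsed 3.2; OH(120°)/H(120°) eclipsed 1.4; iPr(240°)/tBu(240°) eclipsed 5.9 → 10.5 kcal/mol.
tBu at 300° (staggered): Ph(0°)/tBu(300°) gauche 1.7; Ph(0°)/CHO(60°) gauche 1.1; OH(120°)/CHO(60°) gauche 0.6; iPr(240°)/tBu(300°) gauche 2.1 → 5.5 kcal/mol.
The maximum (10.5 kcal/mol) occurs with tBu at 240°.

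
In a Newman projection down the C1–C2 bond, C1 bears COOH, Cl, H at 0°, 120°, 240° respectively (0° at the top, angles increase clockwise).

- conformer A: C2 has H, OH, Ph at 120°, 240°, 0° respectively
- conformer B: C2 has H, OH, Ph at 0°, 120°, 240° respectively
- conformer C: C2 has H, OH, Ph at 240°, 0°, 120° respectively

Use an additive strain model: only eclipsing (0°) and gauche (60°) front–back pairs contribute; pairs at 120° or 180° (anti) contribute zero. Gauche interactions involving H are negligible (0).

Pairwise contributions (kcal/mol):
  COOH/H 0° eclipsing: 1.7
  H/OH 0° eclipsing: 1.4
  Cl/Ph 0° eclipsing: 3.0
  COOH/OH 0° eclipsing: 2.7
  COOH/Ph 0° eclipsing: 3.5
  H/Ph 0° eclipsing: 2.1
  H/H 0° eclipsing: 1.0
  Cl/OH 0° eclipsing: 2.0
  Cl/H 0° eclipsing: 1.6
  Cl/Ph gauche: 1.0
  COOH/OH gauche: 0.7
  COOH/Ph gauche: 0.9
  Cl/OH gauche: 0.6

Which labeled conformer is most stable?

B

A (eclipsed): COOH–Ph eclipsed, Cl–H eclipsed, H–OH eclipsed; 3.5 + 1.6 + 1.4 = 6.5 kcal/mol.
B (eclipsed): COOH–H eclipsed, Cl–OH eclipsed, H–Ph eclipsed; 1.7 + 2.0 + 2.1 = 5.8 kcal/mol.
C (eclipsed): COOH–OH eclipsed, Cl–Ph eclipsed, H–H eclipsed; 2.7 + 3.0 + 1.0 = 6.7 kcal/mol.
B has the lowest total (5.8 kcal/mol).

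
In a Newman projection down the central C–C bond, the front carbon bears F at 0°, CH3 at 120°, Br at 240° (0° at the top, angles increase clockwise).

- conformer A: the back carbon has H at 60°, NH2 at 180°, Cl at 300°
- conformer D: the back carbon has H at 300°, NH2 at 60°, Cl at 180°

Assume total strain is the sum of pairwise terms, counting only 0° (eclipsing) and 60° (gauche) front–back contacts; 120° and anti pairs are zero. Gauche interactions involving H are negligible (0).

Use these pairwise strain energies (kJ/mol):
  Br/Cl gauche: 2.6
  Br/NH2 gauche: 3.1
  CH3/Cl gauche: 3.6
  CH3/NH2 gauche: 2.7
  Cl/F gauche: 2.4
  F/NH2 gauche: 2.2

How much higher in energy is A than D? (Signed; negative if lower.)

A (staggered): F–Cl gauche, CH3–NH2 gauche, Br–NH2 gauche, Br–Cl gauche; 2.4 + 2.7 + 3.1 + 2.6 = 10.8 kJ/mol.
D (staggered): F–NH2 gauche, CH3–NH2 gauche, CH3–Cl gauche, Br–Cl gauche; 2.2 + 2.7 + 3.6 + 2.6 = 11.1 kJ/mol.
E(A) − E(D) = 10.8 − 11.1 = -0.3 kJ/mol.

-0.3 kJ/mol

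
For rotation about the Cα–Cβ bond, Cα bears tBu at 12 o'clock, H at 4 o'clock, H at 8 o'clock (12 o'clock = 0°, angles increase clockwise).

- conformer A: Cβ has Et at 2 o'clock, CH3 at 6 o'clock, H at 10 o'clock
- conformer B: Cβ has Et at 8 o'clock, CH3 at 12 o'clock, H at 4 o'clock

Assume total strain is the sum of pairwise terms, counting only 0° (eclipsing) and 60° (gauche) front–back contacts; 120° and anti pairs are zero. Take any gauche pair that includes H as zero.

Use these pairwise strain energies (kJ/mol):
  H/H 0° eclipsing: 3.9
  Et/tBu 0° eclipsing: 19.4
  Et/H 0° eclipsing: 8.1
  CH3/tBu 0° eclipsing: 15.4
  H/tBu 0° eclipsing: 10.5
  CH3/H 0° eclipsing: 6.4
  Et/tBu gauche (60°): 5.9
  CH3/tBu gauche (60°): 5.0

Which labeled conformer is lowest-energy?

A (staggered): tBu(0°)/Et(60°) gauche 5.9 → 5.9 kJ/mol.
B (eclipsed): tBu(0°)/CH3(0°) eclipsed 15.4; H(120°)/H(120°) eclipsed 3.9; H(240°)/Et(240°) eclipsed 8.1 → 27.4 kJ/mol.
A has the lowest total (5.9 kJ/mol).

A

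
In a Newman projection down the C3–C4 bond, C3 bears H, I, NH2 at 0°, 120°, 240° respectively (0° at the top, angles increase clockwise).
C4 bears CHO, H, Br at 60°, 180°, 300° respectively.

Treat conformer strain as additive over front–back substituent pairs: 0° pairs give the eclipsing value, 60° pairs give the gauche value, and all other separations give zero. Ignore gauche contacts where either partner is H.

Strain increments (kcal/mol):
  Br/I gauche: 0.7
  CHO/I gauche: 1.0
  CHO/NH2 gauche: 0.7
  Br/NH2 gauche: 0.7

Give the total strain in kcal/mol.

1.7 kcal/mol

This conformer (staggered): I–CHO gauche, NH2–Br gauche; 1.0 + 0.7 = 1.7 kcal/mol.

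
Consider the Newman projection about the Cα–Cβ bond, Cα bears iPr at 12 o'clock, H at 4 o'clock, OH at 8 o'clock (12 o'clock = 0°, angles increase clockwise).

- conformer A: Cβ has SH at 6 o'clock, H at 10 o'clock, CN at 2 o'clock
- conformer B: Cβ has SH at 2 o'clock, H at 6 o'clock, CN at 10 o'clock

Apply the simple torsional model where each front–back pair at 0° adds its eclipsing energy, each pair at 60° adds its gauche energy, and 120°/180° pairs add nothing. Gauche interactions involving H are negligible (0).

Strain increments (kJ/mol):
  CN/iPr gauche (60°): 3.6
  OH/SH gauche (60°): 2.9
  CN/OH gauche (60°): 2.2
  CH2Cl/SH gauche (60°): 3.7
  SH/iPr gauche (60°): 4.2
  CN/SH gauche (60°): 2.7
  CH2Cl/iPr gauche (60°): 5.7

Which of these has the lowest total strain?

A (staggered): iPr–CN gauche, OH–SH gauche; 3.6 + 2.9 = 6.5 kJ/mol.
B (staggered): iPr–SH gauche, iPr–CN gauche, OH–CN gauche; 4.2 + 3.6 + 2.2 = 10.0 kJ/mol.
A has the lowest total (6.5 kJ/mol).

A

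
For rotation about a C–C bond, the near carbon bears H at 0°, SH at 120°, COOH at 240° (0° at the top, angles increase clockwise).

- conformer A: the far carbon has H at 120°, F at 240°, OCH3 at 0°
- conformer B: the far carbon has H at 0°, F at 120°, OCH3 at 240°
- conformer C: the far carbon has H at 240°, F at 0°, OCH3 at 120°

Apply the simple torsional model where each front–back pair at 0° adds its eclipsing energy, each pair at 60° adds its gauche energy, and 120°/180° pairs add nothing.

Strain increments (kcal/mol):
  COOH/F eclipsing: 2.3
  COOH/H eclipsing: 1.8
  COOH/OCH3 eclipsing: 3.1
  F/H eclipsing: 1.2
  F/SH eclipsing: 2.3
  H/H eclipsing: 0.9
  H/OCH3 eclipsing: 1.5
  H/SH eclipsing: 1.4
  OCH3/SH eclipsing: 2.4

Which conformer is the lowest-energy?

A

A (eclipsed): H(0°)/OCH3(0°) eclipsed 1.5; SH(120°)/H(120°) eclipsed 1.4; COOH(240°)/F(240°) eclipsed 2.3 → 5.2 kcal/mol.
B (eclipsed): H(0°)/H(0°) eclipsed 0.9; SH(120°)/F(120°) eclipsed 2.3; COOH(240°)/OCH3(240°) eclipsed 3.1 → 6.3 kcal/mol.
C (eclipsed): H(0°)/F(0°) eclipsed 1.2; SH(120°)/OCH3(120°) eclipsed 2.4; COOH(240°)/H(240°) eclipsed 1.8 → 5.4 kcal/mol.
A has the lowest total (5.2 kcal/mol).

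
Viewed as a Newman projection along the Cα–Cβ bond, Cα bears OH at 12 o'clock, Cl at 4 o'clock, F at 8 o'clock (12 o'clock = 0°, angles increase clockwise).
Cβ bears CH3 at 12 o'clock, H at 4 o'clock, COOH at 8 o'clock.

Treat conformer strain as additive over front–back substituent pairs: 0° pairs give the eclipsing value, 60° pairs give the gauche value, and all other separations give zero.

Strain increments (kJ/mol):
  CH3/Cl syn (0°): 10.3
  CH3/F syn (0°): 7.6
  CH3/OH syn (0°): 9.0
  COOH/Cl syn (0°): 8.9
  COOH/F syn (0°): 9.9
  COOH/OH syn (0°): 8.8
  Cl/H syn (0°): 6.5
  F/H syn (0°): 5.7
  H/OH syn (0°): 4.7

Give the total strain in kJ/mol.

25.4 kJ/mol

This conformer (eclipsed): OH(0°)/CH3(0°) eclipsed 9.0; Cl(120°)/H(120°) eclipsed 6.5; F(240°)/COOH(240°) eclipsed 9.9 → 25.4 kJ/mol.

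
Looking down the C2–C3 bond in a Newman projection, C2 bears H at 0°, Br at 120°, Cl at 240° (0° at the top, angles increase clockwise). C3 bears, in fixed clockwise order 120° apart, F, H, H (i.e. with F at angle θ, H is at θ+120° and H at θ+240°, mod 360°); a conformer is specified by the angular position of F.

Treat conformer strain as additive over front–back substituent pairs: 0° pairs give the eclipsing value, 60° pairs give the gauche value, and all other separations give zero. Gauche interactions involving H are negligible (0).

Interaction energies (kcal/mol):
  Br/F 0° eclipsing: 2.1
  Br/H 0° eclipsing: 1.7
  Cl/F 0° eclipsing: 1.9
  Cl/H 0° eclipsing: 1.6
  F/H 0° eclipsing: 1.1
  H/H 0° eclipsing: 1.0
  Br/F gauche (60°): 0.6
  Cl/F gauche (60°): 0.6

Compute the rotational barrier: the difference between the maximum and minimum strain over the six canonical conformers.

F at 0° (eclipsed): H(0°)/F(0°) eclipsed 1.1; Br(120°)/H(120°) eclipsed 1.7; Cl(240°)/H(240°) eclipsed 1.6 → 4.4 kcal/mol.
F at 60° (staggered): Br(120°)/F(60°) gauche 0.6 → 0.6 kcal/mol.
F at 120° (eclipsed): H(0°)/H(0°) eclipsed 1.0; Br(120°)/F(120°) eclipsed 2.1; Cl(240°)/H(240°) eclipsed 1.6 → 4.7 kcal/mol.
F at 180° (staggered): Br(120°)/F(180°) gauche 0.6; Cl(240°)/F(180°) gauche 0.6 → 1.2 kcal/mol.
F at 240° (eclipsed): H(0°)/H(0°) eclipsed 1.0; Br(120°)/H(120°) eclipsed 1.7; Cl(240°)/F(240°) eclipsed 1.9 → 4.6 kcal/mol.
F at 300° (staggered): Cl(240°)/F(300°) gauche 0.6 → 0.6 kcal/mol.
Max at 120° (4.7 kcal/mol), min at 60° (0.6 kcal/mol); barrier = 4.1 kcal/mol.

4.1 kcal/mol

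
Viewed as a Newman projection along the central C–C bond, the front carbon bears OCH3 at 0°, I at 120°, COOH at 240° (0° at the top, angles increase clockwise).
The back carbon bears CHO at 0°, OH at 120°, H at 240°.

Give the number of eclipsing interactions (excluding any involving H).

2

Non-H eclipsing pairs: OCH3(0°)/CHO(0°); I(120°)/OH(120°) — 2 interactions.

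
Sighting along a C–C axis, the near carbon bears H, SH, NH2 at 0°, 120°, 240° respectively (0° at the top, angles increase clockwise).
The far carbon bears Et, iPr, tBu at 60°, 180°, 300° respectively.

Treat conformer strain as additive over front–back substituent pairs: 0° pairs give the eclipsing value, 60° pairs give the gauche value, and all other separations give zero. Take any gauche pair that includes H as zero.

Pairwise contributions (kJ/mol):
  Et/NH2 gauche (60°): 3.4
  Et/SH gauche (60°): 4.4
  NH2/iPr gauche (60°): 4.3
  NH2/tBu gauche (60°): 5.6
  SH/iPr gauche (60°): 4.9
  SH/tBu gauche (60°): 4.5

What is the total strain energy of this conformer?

This conformer (staggered): SH(120°)/Et(60°) gauche 4.4; SH(120°)/iPr(180°) gauche 4.9; NH2(240°)/iPr(180°) gauche 4.3; NH2(240°)/tBu(300°) gauche 5.6 → 19.2 kJ/mol.

19.2 kJ/mol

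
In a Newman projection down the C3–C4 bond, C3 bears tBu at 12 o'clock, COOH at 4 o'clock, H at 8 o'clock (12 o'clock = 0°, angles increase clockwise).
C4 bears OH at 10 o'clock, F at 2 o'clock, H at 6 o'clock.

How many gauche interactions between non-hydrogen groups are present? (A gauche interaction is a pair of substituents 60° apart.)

3

Non-H gauche pairs: tBu(0°)/OH(300°); tBu(0°)/F(60°); COOH(120°)/F(60°) — 3 interactions.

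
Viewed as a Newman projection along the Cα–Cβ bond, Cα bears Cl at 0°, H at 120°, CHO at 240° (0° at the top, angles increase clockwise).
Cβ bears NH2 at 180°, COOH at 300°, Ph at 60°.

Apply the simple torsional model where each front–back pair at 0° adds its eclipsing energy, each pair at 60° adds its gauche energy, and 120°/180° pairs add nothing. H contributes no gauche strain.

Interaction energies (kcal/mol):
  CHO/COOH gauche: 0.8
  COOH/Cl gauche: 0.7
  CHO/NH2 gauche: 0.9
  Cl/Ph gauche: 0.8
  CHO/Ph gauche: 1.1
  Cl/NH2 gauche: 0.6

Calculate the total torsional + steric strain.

This conformer (staggered): Cl–COOH gauche, Cl–Ph gauche, CHO–NH2 gauche, CHO–COOH gauche; 0.7 + 0.8 + 0.9 + 0.8 = 3.2 kcal/mol.

3.2 kcal/mol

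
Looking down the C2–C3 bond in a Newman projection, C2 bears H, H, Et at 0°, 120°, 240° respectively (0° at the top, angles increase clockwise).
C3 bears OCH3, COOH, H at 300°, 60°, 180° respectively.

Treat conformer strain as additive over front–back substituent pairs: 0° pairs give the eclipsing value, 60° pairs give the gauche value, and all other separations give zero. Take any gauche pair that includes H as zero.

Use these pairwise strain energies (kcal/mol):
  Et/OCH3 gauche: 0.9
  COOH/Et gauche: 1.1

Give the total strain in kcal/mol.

0.9 kcal/mol

This conformer (staggered): Et(240°)/OCH3(300°) gauche 0.9 → 0.9 kcal/mol.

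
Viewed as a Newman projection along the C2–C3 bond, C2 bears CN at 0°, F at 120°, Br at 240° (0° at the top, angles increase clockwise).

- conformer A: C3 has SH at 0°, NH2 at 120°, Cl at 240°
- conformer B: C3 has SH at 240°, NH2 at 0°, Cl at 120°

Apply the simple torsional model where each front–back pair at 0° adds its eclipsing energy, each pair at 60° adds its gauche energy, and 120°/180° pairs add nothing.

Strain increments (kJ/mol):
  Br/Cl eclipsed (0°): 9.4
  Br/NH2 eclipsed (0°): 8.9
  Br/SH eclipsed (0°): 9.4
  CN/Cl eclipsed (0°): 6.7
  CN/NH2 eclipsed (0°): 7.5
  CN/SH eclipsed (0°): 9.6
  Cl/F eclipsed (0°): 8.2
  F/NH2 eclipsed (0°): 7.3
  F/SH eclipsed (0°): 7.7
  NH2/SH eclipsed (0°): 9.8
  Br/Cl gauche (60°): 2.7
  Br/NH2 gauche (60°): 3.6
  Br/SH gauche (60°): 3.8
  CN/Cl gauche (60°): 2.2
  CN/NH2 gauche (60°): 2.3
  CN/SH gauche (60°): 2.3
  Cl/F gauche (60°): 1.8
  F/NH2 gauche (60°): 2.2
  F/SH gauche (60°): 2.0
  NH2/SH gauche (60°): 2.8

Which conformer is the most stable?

B

A (eclipsed): CN–SH eclipsed, F–NH2 eclipsed, Br–Cl eclipsed; 9.6 + 7.3 + 9.4 = 26.3 kJ/mol.
B (eclipsed): CN–NH2 eclipsed, F–Cl eclipsed, Br–SH eclipsed; 7.5 + 8.2 + 9.4 = 25.1 kJ/mol.
B has the lowest total (25.1 kJ/mol).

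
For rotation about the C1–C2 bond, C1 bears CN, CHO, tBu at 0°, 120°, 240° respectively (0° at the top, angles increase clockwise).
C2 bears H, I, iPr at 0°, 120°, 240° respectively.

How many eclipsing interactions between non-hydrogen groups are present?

2

Non-H eclipsing pairs: CHO(120°)/I(120°); tBu(240°)/iPr(240°) — 2 interactions.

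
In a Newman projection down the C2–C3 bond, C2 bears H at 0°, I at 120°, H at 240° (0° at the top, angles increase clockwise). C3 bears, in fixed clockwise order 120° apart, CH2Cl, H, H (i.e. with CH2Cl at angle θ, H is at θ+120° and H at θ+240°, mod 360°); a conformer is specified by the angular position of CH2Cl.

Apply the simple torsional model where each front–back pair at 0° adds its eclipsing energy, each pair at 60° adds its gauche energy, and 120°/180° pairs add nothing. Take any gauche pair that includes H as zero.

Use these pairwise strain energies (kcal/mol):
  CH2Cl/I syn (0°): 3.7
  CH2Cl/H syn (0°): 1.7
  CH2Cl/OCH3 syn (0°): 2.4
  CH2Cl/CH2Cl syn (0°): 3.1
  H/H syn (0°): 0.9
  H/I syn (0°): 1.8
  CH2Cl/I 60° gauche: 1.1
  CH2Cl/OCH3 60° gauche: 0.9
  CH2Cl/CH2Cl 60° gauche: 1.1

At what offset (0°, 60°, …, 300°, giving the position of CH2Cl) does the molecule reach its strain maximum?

120°

CH2Cl at 0° is eclipsed. H at 0° is eclipsed with CH2Cl at 0° (1.7); I at 120° is eclipsed with H at 120° (1.8); H at 240° is eclipsed with H at 240° (0.9). Total 4.4 kcal/mol.
CH2Cl at 60° is staggered. I at 120° is gauche with CH2Cl at 60° (1.1). Total 1.1 kcal/mol.
CH2Cl at 120° is eclipsed. H at 0° is eclipsed with H at 0° (0.9); I at 120° is eclipsed with CH2Cl at 120° (3.7); H at 240° is eclipsed with H at 240° (0.9). Total 5.5 kcal/mol.
CH2Cl at 180° is staggered. I at 120° is gauche with CH2Cl at 180° (1.1). Total 1.1 kcal/mol.
CH2Cl at 240° is eclipsed. H at 0° is eclipsed with H at 0° (0.9); I at 120° is eclipsed with H at 120° (1.8); H at 240° is eclipsed with CH2Cl at 240° (1.7). Total 4.4 kcal/mol.
CH2Cl at 300° (staggered): no non-H gauche contacts → 0.0 kcal/mol.
The maximum (5.5 kcal/mol) occurs with CH2Cl at 120°.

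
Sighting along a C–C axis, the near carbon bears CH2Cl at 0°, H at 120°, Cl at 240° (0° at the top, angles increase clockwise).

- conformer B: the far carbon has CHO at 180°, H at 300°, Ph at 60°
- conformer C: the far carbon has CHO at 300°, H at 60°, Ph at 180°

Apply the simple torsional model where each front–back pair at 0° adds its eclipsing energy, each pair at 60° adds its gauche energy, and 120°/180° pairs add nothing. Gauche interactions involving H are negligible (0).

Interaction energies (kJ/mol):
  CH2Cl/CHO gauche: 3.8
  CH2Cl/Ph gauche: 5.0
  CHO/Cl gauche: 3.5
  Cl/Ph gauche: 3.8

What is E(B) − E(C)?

-2.6 kJ/mol

B (staggered): CH2Cl–Ph gauche, Cl–CHO gauche; 5.0 + 3.5 = 8.5 kJ/mol.
C (staggered): CH2Cl–CHO gauche, Cl–CHO gauche, Cl–Ph gauche; 3.8 + 3.5 + 3.8 = 11.1 kJ/mol.
E(B) − E(C) = 8.5 − 11.1 = -2.6 kJ/mol.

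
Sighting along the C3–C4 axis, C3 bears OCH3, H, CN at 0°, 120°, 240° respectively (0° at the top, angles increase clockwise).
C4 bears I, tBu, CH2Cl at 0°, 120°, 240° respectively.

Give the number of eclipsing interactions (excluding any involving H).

Non-H eclipsing pairs: OCH3(0°)/I(0°); CN(240°)/CH2Cl(240°) — 2 interactions.

2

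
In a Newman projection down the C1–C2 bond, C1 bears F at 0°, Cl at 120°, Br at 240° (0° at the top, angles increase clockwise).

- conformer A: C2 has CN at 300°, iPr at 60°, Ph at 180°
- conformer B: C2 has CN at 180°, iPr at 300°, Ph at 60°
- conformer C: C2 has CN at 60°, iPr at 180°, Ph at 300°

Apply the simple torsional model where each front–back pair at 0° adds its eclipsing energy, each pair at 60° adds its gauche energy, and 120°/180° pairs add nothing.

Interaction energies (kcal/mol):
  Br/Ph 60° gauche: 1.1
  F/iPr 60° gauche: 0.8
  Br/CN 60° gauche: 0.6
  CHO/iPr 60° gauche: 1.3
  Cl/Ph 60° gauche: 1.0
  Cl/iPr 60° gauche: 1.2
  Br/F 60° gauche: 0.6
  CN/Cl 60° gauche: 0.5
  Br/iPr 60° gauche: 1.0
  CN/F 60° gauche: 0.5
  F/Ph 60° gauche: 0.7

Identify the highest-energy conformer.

A

A (staggered): F–CN gauche, F–iPr gauche, Cl–iPr gauche, Cl–Ph gauche, Br–CN gauche, Br–Ph gauche; 0.5 + 0.8 + 1.2 + 1.0 + 0.6 + 1.1 = 5.2 kcal/mol.
B (staggered): F–iPr gauche, F–Ph gauche, Cl–CN gauche, Cl–Ph gauche, Br–CN gauche, Br–iPr gauche; 0.8 + 0.7 + 0.5 + 1.0 + 0.6 + 1.0 = 4.6 kcal/mol.
C (staggered): F–CN gauche, F–Ph gauche, Cl–CN gauche, Cl–iPr gauche, Br–iPr gauche, Br–Ph gauche; 0.5 + 0.7 + 0.5 + 1.2 + 1.0 + 1.1 = 5.0 kcal/mol.
A has the highest total (5.2 kcal/mol).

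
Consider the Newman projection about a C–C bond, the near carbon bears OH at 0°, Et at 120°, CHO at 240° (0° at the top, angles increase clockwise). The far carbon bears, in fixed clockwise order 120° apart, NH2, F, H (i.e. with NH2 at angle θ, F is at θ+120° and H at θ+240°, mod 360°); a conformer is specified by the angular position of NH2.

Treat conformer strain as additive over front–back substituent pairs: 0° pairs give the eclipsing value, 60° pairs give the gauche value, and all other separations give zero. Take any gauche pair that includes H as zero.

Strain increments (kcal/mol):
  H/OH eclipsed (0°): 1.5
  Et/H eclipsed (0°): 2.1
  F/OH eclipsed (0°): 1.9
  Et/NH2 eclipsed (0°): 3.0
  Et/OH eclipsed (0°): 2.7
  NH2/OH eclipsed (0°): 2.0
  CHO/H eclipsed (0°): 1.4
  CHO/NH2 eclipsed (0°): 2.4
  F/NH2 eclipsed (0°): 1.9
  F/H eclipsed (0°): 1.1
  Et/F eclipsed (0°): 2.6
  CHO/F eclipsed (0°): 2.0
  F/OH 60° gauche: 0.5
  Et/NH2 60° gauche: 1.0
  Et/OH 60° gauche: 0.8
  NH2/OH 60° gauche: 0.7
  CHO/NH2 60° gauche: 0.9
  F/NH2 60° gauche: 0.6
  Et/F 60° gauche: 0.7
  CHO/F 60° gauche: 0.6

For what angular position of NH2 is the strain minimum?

300°

NH2 at 0° (eclipsed): OH(0°)/NH2(0°) eclipsed 2.0; Et(120°)/F(120°) eclipsed 2.6; CHO(240°)/H(240°) eclipsed 1.4 → 6.0 kcal/mol.
NH2 at 60° (staggered): OH(0°)/NH2(60°) gauche 0.7; Et(120°)/NH2(60°) gauche 1.0; Et(120°)/F(180°) gauche 0.7; CHO(240°)/F(180°) gauche 0.6 → 3.0 kcal/mol.
NH2 at 120° (eclipsed): OH(0°)/H(0°) eclipsed 1.5; Et(120°)/NH2(120°) eclipsed 3.0; CHO(240°)/F(240°) eclipsed 2.0 → 6.5 kcal/mol.
NH2 at 180° (staggered): OH(0°)/F(300°) gauche 0.5; Et(120°)/NH2(180°) gauche 1.0; CHO(240°)/NH2(180°) gauche 0.9; CHO(240°)/F(300°) gauche 0.6 → 3.0 kcal/mol.
NH2 at 240° (eclipsed): OH(0°)/F(0°) eclipsed 1.9; Et(120°)/H(120°) eclipsed 2.1; CHO(240°)/NH2(240°) eclipsed 2.4 → 6.4 kcal/mol.
NH2 at 300° (staggered): OH(0°)/NH2(300°) gauche 0.7; OH(0°)/F(60°) gauche 0.5; Et(120°)/F(60°) gauche 0.7; CHO(240°)/NH2(300°) gauche 0.9 → 2.8 kcal/mol.
The minimum (2.8 kcal/mol) occurs with NH2 at 300°.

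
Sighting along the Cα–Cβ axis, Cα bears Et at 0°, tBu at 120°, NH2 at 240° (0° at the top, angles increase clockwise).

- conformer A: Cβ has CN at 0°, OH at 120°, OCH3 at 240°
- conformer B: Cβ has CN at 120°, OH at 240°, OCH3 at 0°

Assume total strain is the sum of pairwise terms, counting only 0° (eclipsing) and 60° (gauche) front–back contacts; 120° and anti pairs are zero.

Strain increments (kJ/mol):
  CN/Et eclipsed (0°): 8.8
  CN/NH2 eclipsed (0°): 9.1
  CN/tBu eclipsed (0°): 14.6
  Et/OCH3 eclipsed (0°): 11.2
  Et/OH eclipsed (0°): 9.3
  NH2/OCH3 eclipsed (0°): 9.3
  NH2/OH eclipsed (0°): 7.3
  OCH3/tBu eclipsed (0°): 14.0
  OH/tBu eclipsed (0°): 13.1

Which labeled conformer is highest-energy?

A (eclipsed): Et(0°)/CN(0°) eclipsed 8.8; tBu(120°)/OH(120°) eclipsed 13.1; NH2(240°)/OCH3(240°) eclipsed 9.3 → 31.2 kJ/mol.
B (eclipsed): Et(0°)/OCH3(0°) eclipsed 11.2; tBu(120°)/CN(120°) eclipsed 14.6; NH2(240°)/OH(240°) eclipsed 7.3 → 33.1 kJ/mol.
B has the highest total (33.1 kJ/mol).

B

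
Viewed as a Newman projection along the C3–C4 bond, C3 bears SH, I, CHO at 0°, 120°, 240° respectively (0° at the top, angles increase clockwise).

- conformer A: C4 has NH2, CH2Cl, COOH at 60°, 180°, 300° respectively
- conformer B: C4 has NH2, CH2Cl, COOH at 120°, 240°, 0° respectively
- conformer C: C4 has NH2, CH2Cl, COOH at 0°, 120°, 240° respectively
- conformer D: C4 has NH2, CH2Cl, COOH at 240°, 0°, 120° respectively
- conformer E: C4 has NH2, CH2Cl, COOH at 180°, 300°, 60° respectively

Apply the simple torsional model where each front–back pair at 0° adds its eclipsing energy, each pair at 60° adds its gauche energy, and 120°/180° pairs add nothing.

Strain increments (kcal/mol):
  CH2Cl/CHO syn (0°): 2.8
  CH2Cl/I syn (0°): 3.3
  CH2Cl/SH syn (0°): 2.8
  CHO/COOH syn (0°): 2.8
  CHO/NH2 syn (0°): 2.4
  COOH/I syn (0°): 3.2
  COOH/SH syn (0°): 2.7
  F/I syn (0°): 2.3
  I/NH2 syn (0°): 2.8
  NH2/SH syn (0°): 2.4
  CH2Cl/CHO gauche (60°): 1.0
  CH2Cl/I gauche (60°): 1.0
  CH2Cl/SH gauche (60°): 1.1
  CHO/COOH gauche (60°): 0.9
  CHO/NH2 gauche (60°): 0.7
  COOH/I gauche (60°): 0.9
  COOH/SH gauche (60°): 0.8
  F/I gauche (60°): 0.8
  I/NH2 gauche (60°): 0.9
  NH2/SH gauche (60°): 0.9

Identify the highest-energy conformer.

A is staggered. SH at 0° is gauche with NH2 at 60° (0.9); SH at 0° is gauche with COOH at 300° (0.8); I at 120° is gauche with NH2 at 60° (0.9); I at 120° is gauche with CH2Cl at 180° (1.0); CHO at 240° is gauche with CH2Cl at 180° (1.0); CHO at 240° is gauche with COOH at 300° (0.9). Total 5.5 kcal/mol.
B is eclipsed. SH at 0° is eclipsed with COOH at 0° (2.7); I at 120° is eclipsed with NH2 at 120° (2.8); CHO at 240° is eclipsed with CH2Cl at 240° (2.8). Total 8.3 kcal/mol.
C is eclipsed. SH at 0° is eclipsed with NH2 at 0° (2.4); I at 120° is eclipsed with CH2Cl at 120° (3.3); CHO at 240° is eclipsed with COOH at 240° (2.8). Total 8.5 kcal/mol.
D is eclipsed. SH at 0° is eclipsed with CH2Cl at 0° (2.8); I at 120° is eclipsed with COOH at 120° (3.2); CHO at 240° is eclipsed with NH2 at 240° (2.4). Total 8.4 kcal/mol.
E is staggered. SH at 0° is gauche with CH2Cl at 300° (1.1); SH at 0° is gauche with COOH at 60° (0.8); I at 120° is gauche with NH2 at 180° (0.9); I at 120° is gauche with COOH at 60° (0.9); CHO at 240° is gauche with NH2 at 180° (0.7); CHO at 240° is gauche with CH2Cl at 300° (1.0). Total 5.4 kcal/mol.
C has the highest total (8.5 kcal/mol).

C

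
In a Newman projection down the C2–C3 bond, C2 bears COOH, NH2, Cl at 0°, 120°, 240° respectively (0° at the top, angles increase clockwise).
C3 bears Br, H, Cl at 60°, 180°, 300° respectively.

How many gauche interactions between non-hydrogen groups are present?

Non-H gauche pairs: COOH(0°)/Br(60°); COOH(0°)/Cl(300°); NH2(120°)/Br(60°); Cl(240°)/Cl(300°) — 4 interactions.

4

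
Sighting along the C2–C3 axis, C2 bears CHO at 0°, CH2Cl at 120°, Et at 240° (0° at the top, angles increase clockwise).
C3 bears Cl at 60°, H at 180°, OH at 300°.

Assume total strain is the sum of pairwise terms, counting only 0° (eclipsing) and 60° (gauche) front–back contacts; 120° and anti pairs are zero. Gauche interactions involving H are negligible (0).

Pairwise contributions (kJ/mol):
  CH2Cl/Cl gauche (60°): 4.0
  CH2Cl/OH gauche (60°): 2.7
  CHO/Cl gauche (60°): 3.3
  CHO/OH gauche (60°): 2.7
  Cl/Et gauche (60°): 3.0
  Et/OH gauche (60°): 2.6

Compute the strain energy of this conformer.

12.6 kJ/mol

This conformer (staggered): CHO–Cl gauche, CHO–OH gauche, CH2Cl–Cl gauche, Et–OH gauche; 3.3 + 2.7 + 4.0 + 2.6 = 12.6 kJ/mol.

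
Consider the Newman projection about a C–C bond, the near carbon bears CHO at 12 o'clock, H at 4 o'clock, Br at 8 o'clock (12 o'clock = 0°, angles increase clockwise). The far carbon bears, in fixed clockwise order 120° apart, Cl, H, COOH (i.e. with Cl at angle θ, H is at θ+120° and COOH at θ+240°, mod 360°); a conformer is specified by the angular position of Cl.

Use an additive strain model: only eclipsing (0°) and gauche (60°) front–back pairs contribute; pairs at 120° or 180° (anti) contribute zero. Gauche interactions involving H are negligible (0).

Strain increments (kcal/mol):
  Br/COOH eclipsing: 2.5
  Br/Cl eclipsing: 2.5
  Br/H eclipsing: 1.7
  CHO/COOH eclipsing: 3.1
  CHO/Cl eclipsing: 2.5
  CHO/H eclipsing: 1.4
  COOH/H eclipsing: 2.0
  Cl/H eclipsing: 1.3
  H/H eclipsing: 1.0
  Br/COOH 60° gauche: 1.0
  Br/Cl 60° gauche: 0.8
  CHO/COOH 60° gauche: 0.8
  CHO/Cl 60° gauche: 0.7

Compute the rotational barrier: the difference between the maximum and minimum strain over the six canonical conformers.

4.5 kcal/mol

Cl at 0° (eclipsed): CHO(0°)/Cl(0°) eclipsed 2.5; H(120°)/H(120°) eclipsed 1.0; Br(240°)/COOH(240°) eclipsed 2.5 → 6.0 kcal/mol.
Cl at 60° (staggered): CHO(0°)/Cl(60°) gauche 0.7; CHO(0°)/COOH(300°) gauche 0.8; Br(240°)/COOH(300°) gauche 1.0 → 2.5 kcal/mol.
Cl at 120° (eclipsed): CHO(0°)/COOH(0°) eclipsed 3.1; H(120°)/Cl(120°) eclipsed 1.3; Br(240°)/H(240°) eclipsed 1.7 → 6.1 kcal/mol.
Cl at 180° (staggered): CHO(0°)/COOH(60°) gauche 0.8; Br(240°)/Cl(180°) gauche 0.8 → 1.6 kcal/mol.
Cl at 240° (eclipsed): CHO(0°)/H(0°) eclipsed 1.4; H(120°)/COOH(120°) eclipsed 2.0; Br(240°)/Cl(240°) eclipsed 2.5 → 5.9 kcal/mol.
Cl at 300° (staggered): CHO(0°)/Cl(300°) gauche 0.7; Br(240°)/Cl(300°) gauche 0.8; Br(240°)/COOH(180°) gauche 1.0 → 2.5 kcal/mol.
Max at 120° (6.1 kcal/mol), min at 180° (1.6 kcal/mol); barrier = 4.5 kcal/mol.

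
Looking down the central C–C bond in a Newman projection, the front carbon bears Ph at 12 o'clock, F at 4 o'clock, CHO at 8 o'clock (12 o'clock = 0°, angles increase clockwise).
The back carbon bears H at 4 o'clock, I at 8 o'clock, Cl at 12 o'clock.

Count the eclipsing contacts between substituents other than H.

Non-H eclipsing pairs: Ph(0°)/Cl(0°); CHO(240°)/I(240°) — 2 interactions.

2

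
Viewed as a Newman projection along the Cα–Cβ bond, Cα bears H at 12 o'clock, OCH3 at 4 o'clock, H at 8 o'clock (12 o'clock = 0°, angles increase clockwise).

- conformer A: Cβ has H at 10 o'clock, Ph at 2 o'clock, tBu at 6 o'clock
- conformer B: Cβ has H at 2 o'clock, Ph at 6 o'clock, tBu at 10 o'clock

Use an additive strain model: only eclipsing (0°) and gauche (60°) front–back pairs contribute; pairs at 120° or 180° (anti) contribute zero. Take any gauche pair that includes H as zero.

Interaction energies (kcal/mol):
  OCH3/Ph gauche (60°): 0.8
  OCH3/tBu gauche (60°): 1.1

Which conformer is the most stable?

B

A (staggered): OCH3–Ph gauche, OCH3–tBu gauche; 0.8 + 1.1 = 1.9 kcal/mol.
B (staggered): OCH3–Ph gauche; 0.8 = 0.8 kcal/mol.
B has the lowest total (0.8 kcal/mol).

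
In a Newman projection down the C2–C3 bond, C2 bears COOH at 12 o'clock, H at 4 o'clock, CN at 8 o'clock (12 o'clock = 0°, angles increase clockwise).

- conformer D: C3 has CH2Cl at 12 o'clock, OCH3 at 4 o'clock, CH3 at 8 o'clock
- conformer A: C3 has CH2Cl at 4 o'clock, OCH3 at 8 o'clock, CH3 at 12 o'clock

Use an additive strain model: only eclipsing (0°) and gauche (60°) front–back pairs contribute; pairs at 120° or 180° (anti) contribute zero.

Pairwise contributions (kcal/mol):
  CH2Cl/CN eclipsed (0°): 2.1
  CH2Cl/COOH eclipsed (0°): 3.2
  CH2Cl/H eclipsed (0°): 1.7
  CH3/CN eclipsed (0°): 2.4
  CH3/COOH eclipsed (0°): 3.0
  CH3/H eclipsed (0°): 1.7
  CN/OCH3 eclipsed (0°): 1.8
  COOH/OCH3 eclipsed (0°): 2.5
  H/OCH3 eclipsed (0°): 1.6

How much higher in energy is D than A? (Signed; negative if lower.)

+0.7 kcal/mol

D (eclipsed): COOH(0°)/CH2Cl(0°) eclipsed 3.2; H(120°)/OCH3(120°) eclipsed 1.6; CN(240°)/CH3(240°) eclipsed 2.4 → 7.2 kcal/mol.
A (eclipsed): COOH(0°)/CH3(0°) eclipsed 3.0; H(120°)/CH2Cl(120°) eclipsed 1.7; CN(240°)/OCH3(240°) eclipsed 1.8 → 6.5 kcal/mol.
E(D) − E(A) = 7.2 − 6.5 = +0.7 kcal/mol.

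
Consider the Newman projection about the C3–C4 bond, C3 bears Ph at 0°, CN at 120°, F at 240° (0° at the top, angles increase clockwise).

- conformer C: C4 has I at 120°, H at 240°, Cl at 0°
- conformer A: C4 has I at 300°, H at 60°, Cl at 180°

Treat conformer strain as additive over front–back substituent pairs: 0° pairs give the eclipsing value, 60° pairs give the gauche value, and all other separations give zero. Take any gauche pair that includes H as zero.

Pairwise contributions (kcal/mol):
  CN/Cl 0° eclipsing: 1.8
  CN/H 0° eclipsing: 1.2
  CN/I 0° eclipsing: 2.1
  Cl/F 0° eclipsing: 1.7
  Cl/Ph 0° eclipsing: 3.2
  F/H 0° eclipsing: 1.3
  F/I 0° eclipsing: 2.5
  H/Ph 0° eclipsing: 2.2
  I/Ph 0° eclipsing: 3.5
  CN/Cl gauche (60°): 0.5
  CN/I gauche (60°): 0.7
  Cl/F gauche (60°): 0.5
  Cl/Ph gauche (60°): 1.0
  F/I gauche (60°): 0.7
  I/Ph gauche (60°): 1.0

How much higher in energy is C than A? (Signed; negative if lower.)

+3.9 kcal/mol

C (eclipsed): Ph–Cl eclipsed, CN–I eclipsed, F–H eclipsed; 3.2 + 2.1 + 1.3 = 6.6 kcal/mol.
A (staggered): Ph–I gauche, CN–Cl gauche, F–I gauche, F–Cl gauche; 1.0 + 0.5 + 0.7 + 0.5 = 2.7 kcal/mol.
E(C) − E(A) = 6.6 − 2.7 = +3.9 kcal/mol.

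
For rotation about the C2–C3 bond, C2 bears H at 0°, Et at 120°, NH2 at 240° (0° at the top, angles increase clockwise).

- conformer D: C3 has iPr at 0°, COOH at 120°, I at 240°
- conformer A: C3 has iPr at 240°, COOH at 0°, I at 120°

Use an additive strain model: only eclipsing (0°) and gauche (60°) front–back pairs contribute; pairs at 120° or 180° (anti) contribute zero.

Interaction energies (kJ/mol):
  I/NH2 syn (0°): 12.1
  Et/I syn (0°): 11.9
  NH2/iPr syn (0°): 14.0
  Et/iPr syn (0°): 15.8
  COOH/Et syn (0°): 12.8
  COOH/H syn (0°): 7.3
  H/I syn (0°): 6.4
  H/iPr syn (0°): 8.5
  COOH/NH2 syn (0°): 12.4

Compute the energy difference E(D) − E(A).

D (eclipsed): H–iPr eclipsed, Et–COOH eclipsed, NH2–I eclipsed; 8.5 + 12.8 + 12.1 = 33.4 kJ/mol.
A (eclipsed): H–COOH eclipsed, Et–I eclipsed, NH2–iPr eclipsed; 7.3 + 11.9 + 14.0 = 33.2 kJ/mol.
E(D) − E(A) = 33.4 − 33.2 = +0.2 kJ/mol.

+0.2 kJ/mol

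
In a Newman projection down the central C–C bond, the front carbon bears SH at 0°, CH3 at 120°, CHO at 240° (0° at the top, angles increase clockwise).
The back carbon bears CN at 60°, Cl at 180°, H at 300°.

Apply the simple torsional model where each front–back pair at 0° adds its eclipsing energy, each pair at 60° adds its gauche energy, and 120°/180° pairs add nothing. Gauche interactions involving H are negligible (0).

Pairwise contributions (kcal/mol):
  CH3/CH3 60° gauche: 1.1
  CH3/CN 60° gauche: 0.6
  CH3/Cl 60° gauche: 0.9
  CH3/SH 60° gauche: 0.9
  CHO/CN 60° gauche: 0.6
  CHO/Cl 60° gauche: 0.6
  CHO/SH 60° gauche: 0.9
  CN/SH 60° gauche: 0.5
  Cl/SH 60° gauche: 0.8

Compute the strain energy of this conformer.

2.6 kcal/mol

This conformer (staggered): SH–CN gauche, CH3–CN gauche, CH3–Cl gauche, CHO–Cl gauche; 0.5 + 0.6 + 0.9 + 0.6 = 2.6 kcal/mol.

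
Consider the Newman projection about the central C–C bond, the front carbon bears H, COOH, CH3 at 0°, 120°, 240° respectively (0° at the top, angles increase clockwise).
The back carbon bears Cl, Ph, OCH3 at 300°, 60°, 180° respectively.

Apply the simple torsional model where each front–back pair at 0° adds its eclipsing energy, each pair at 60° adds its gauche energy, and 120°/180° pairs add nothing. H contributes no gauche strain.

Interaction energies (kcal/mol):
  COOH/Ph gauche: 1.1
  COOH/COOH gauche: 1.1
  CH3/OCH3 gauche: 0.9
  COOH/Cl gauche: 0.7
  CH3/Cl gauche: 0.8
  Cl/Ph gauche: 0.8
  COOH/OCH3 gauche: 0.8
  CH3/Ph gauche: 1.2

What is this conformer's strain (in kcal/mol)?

This conformer (staggered): COOH(120°)/Ph(60°) gauche 1.1; COOH(120°)/OCH3(180°) gauche 0.8; CH3(240°)/Cl(300°) gauche 0.8; CH3(240°)/OCH3(180°) gauche 0.9 → 3.6 kcal/mol.

3.6 kcal/mol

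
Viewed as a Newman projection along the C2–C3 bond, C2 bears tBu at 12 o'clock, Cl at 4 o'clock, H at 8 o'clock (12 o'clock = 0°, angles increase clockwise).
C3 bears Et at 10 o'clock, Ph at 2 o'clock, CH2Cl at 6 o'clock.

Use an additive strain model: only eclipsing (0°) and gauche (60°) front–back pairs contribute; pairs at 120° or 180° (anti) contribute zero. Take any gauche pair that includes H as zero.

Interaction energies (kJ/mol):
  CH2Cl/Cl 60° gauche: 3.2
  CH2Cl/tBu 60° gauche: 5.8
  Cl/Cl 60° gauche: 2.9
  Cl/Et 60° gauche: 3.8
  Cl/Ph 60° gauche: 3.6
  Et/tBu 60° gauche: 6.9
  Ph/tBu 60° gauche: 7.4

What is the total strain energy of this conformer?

21.1 kJ/mol

This conformer (staggered): tBu–Et gauche, tBu–Ph gauche, Cl–Ph gauche, Cl–CH2Cl gauche; 6.9 + 7.4 + 3.6 + 3.2 = 21.1 kJ/mol.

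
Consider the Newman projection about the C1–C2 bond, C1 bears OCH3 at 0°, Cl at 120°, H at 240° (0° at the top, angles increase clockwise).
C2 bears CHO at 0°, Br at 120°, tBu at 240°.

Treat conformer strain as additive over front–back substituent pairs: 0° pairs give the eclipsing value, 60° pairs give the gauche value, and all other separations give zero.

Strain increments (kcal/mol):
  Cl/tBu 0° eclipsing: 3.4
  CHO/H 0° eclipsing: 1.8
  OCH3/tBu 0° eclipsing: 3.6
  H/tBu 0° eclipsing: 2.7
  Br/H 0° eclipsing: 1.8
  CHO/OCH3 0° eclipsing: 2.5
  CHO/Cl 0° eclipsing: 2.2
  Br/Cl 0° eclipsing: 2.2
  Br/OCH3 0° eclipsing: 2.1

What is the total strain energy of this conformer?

This conformer is eclipsed. OCH3 at 0° is eclipsed with CHO at 0° (2.5); Cl at 120° is eclipsed with Br at 120° (2.2); H at 240° is eclipsed with tBu at 240° (2.7). Total 7.4 kcal/mol.

7.4 kcal/mol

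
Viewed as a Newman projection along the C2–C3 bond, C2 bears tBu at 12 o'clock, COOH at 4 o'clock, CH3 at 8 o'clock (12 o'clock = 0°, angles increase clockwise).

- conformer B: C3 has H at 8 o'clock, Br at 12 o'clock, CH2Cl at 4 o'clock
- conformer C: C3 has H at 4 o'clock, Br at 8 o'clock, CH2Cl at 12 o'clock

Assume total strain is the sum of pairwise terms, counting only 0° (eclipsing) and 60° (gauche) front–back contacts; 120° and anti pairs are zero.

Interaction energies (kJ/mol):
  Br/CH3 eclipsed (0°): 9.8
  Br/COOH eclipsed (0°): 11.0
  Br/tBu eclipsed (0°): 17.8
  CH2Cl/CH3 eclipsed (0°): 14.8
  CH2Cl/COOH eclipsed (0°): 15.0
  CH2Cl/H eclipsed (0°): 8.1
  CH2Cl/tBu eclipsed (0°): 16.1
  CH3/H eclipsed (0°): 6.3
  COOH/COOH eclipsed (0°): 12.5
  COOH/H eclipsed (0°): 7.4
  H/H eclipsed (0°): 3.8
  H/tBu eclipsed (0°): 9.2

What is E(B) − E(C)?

+5.8 kJ/mol

B is eclipsed. tBu at 0° is eclipsed with Br at 0° (17.8); COOH at 120° is eclipsed with CH2Cl at 120° (15.0); CH3 at 240° is eclipsed with H at 240° (6.3). Total 39.1 kJ/mol.
C is eclipsed. tBu at 0° is eclipsed with CH2Cl at 0° (16.1); COOH at 120° is eclipsed with H at 120° (7.4); CH3 at 240° is eclipsed with Br at 240° (9.8). Total 33.3 kJ/mol.
E(B) − E(C) = 39.1 − 33.3 = +5.8 kJ/mol.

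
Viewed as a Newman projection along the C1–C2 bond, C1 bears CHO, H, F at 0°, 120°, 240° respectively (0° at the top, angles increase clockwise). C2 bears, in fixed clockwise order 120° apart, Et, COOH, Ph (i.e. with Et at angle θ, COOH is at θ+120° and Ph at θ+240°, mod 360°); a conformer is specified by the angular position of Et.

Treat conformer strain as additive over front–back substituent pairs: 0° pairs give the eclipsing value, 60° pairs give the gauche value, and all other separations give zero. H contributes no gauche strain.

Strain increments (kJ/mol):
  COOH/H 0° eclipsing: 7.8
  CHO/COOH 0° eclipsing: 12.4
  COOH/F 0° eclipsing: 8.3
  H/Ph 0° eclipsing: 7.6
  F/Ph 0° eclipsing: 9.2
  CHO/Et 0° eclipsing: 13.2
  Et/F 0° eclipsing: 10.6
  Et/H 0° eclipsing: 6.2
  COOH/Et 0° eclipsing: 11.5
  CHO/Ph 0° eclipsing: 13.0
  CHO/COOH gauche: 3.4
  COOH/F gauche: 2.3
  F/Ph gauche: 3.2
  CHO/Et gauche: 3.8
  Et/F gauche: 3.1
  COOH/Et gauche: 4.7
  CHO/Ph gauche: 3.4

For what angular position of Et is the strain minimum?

180°

Et at 0° is eclipsed. CHO at 0° is eclipsed with Et at 0° (13.2); H at 120° is eclipsed with COOH at 120° (7.8); F at 240° is eclipsed with Ph at 240° (9.2). Total 30.2 kJ/mol.
Et at 60° is staggered. CHO at 0° is gauche with Et at 60° (3.8); CHO at 0° is gauche with Ph at 300° (3.4); F at 240° is gauche with COOH at 180° (2.3); F at 240° is gauche with Ph at 300° (3.2). Total 12.7 kJ/mol.
Et at 120° is eclipsed. CHO at 0° is eclipsed with Ph at 0° (13.0); H at 120° is eclipsed with Et at 120° (6.2); F at 240° is eclipsed with COOH at 240° (8.3). Total 27.5 kJ/mol.
Et at 180° is staggered. CHO at 0° is gauche with COOH at 300° (3.4); CHO at 0° is gauche with Ph at 60° (3.4); F at 240° is gauche with Et at 180° (3.1); F at 240° is gauche with COOH at 300° (2.3). Total 12.2 kJ/mol.
Et at 240° is eclipsed. CHO at 0° is eclipsed with COOH at 0° (12.4); H at 120° is eclipsed with Ph at 120° (7.6); F at 240° is eclipsed with Et at 240° (10.6). Total 30.6 kJ/mol.
Et at 300° is staggered. CHO at 0° is gauche with Et at 300° (3.8); CHO at 0° is gauche with COOH at 60° (3.4); F at 240° is gauche with Et at 300° (3.1); F at 240° is gauche with Ph at 180° (3.2). Total 13.5 kJ/mol.
The minimum (12.2 kJ/mol) occurs with Et at 180°.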